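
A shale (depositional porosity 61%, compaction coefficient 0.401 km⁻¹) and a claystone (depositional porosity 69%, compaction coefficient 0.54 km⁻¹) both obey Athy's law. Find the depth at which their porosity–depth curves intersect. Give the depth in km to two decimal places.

Set φ₀ₐ e^(−cₐz) = φ₀ᵦ e^(−cᵦz) ⇒ ln(φ₀ₐ/φ₀ᵦ) = (cₐ − cᵦ)·z
z = ln(0.61/0.69) / (0.401 − 0.54) = -0.1232 / -0.139 = 0.887 km

0.89 km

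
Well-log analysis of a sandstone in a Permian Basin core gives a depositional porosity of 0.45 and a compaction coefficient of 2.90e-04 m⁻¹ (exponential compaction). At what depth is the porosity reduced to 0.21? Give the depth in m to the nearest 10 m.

Working in km (1 km = 1000 m; β in km⁻¹ = β in m⁻¹ × 1000):
Invert Athy's law: z = ln(n₀/n) / β
z = ln(0.45/0.21) / 0.29 = ln(2.143) / 0.29 = 0.7621 / 0.29 = 2.628 km

2630 m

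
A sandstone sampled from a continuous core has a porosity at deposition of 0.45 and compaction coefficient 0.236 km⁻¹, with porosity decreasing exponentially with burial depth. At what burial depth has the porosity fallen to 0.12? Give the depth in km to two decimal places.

Invert Athy's law: Z = ln(phi₀/phi) / β
Z = ln(0.45/0.12) / 0.236 = ln(3.75) / 0.236 = 1.3218 / 0.236 = 5.601 km

5.60 km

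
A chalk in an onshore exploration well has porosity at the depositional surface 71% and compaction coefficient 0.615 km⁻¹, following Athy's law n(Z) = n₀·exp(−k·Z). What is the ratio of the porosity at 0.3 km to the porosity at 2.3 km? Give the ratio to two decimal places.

3.42

n(Z₁)/n(Z₂) = e^(−k·Z₁)/e^(−k·Z₂) = e^{k(Z₂−Z₁)}
= exp(0.615 × 2) = exp(1.23) = 3.4212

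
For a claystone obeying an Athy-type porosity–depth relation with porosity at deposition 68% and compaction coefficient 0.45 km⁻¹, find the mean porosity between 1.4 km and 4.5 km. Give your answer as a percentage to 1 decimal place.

⟨φ⟩ = (1/(Z₂−Z₁)) ∫ φ₀ e^(−cZ) dZ = φ₀·(e^(−c·Z₁) − e^(−c·Z₂)) / (c·(Z₂−Z₁))
e^(−0.45×1.4) = 0.5326; e^(−0.45×4.5) = 0.1320
⟨φ⟩ = 0.68 × (0.5326 − 0.1320) / (0.45 × 3.1) = 0.68 × 0.2872 = 0.1953

19.5%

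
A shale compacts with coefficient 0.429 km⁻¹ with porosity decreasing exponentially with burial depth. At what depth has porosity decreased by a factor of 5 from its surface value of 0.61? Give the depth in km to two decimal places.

3.75 km

phi/phi₀ = 1/5 ⇒ exp(−k·d) = 1/5 ⇒ d = ln(5) / k
d = 1.6094 / 0.429 = 3.752 km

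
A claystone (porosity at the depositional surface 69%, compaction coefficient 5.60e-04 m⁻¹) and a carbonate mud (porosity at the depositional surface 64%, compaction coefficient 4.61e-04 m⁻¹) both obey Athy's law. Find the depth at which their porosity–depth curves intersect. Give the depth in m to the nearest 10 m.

760 m

Working in km (1 km = 1000 m; β in km⁻¹ = β in m⁻¹ × 1000):
Set phi₀ₐ e^(−βₐz) = phi₀ᵦ e^(−βᵦz) ⇒ ln(phi₀ₐ/phi₀ᵦ) = (βₐ − βᵦ)·z
z = ln(0.69/0.64) / (0.56 − 0.461) = 0.0752 / 0.099 = 0.760 km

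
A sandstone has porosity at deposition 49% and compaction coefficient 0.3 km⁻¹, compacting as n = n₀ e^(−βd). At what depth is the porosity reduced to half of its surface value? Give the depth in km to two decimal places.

n/n₀ = 1/2 ⇒ exp(−β·d) = 1/2 ⇒ d = ln(2) / β
d = 0.6931 / 0.3 = 2.310 km

2.31 km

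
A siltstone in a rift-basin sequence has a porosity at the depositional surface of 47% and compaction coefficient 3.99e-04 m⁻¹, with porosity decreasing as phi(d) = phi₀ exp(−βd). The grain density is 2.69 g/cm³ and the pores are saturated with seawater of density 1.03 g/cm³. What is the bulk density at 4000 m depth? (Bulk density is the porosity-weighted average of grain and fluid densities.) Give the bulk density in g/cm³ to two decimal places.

Working in km (1 km = 1000 m; β in km⁻¹ = β in m⁻¹ × 1000):
Porosity at depth: phi = 0.47·exp(−0.399×4) = 0.47×0.2027 = 0.0953
Bulk density: ρ_b = (1−phi)ρ_g + phi·ρ_f = 0.9047×2.69 + 0.0953×1.03
       = 2.434 + 0.098 = 2.532 g/cm³

2.53 g/cm³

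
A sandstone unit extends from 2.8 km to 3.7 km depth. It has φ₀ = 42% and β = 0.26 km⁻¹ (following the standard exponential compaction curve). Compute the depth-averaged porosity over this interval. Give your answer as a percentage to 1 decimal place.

18.1%

⟨φ⟩ = (1/(d₂−d₁)) ∫ φ₀ e^(−βd) dd = φ₀·(e^(−β·d₁) − e^(−β·d₂)) / (β·(d₂−d₁))
e^(−0.26×2.8) = 0.4829; e^(−0.26×3.7) = 0.3821
⟨φ⟩ = 0.42 × (0.4829 − 0.3821) / (0.26 × 0.9) = 0.42 × 0.4305 = 0.1808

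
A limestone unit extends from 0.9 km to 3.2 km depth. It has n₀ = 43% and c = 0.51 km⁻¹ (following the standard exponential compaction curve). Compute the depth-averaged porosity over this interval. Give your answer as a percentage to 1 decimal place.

⟨n⟩ = (1/(d₂−d₁)) ∫ n₀ e^(−cd) dd = n₀·(e^(−c·d₁) − e^(−c·d₂)) / (c·(d₂−d₁))
e^(−0.51×0.9) = 0.6319; e^(−0.51×3.2) = 0.1955
⟨n⟩ = 0.43 × (0.6319 − 0.1955) / (0.51 × 2.3) = 0.43 × 0.3720 = 0.1600

16.0%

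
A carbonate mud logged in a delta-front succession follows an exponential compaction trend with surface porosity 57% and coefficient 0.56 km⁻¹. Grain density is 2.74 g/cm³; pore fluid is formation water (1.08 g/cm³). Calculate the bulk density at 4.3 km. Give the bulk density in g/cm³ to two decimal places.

Porosity at depth: n = 0.57·exp(−0.56×4.3) = 0.57×0.0900 = 0.0513
Bulk density: ρ_b = (1−n)ρ_g + n·ρ_f = 0.9487×2.74 + 0.0513×1.08
       = 2.599 + 0.055 = 2.655 g/cm³

2.65 g/cm³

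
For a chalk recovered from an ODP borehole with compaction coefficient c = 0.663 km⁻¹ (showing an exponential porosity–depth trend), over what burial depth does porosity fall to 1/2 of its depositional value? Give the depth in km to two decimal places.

phi/phi₀ = 1/2 ⇒ exp(−c·z) = 1/2 ⇒ z = ln(2) / c
z = 0.6931 / 0.663 = 1.045 km

1.05 km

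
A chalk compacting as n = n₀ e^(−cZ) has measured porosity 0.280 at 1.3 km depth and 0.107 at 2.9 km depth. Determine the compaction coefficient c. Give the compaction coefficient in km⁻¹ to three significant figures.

0.601 km⁻¹

Athy: n(Z) = n₀ e^(−cZ) ⇒ n₁/n₂ = e^{c(Z₂−Z₁)} ⇒ c = ln(n₁/n₂)/(Z₂−Z₁)
c = ln(0.28/0.107) / (2.9 − 1.3) = ln(2.617) / 1.6 = 0.9620 / 1.6 = 0.6012 km⁻¹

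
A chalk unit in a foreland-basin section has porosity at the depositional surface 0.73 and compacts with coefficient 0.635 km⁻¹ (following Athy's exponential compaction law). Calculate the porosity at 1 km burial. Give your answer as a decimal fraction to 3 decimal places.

0.387

φ = φ₀·exp(−β·Z) = 0.73 × exp(−0.635 × 1) = 0.73 × exp(−0.635)
  = 0.73 × 0.5299 = 0.3869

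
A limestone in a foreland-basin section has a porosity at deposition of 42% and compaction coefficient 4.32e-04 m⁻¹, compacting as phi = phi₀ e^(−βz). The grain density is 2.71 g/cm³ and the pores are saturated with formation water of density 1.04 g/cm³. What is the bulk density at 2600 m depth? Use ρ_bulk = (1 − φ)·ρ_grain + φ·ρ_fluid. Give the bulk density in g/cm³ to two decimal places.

2.48 g/cm³

Working in km (1 km = 1000 m; β in km⁻¹ = β in m⁻¹ × 1000):
Porosity at depth: phi = 0.42·exp(−0.432×2.6) = 0.42×0.3252 = 0.1366
Bulk density: ρ_b = (1−phi)ρ_g + phi·ρ_f = 0.8634×2.71 + 0.1366×1.04
       = 2.340 + 0.142 = 2.482 g/cm³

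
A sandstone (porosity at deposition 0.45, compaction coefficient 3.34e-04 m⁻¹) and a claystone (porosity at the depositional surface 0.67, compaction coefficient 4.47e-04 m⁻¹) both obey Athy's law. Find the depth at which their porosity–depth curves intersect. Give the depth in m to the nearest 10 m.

Working in km (1 km = 1000 m; β in km⁻¹ = β in m⁻¹ × 1000):
Set n₀ₐ e^(−βₐz) = n₀ᵦ e^(−βᵦz) ⇒ ln(n₀ₐ/n₀ᵦ) = (βₐ − βᵦ)·z
z = ln(0.45/0.67) / (0.334 − 0.447) = -0.3980 / -0.113 = 3.522 km

3520 m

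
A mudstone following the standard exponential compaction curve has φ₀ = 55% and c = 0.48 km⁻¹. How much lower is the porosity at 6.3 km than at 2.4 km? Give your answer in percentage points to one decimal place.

φ(2.4) = 0.55·e^(−0.48×2.4) = 0.1738
φ(6.3) = 0.55·e^(−0.48×6.3) = 0.0267
Δφ = 0.1738 − 0.0267 = 0.1471

14.7 percentage points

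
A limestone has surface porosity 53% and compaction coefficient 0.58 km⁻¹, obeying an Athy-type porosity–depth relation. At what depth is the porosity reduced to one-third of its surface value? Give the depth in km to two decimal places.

1.89 km

n/n₀ = 1/3 ⇒ exp(−β·d) = 1/3 ⇒ d = ln(3) / β
d = 1.0986 / 0.58 = 1.894 km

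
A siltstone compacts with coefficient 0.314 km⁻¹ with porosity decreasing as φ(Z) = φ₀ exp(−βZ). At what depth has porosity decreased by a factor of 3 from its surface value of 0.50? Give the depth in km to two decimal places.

3.50 km

φ/φ₀ = 1/3 ⇒ exp(−β·Z) = 1/3 ⇒ Z = ln(3) / β
Z = 1.0986 / 0.314 = 3.499 km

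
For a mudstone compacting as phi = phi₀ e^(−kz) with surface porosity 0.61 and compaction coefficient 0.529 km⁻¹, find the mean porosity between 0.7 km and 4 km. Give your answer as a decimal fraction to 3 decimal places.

0.199

⟨phi⟩ = (1/(z₂−z₁)) ∫ phi₀ e^(−kz) dz = phi₀·(e^(−k·z₁) − e^(−k·z₂)) / (k·(z₂−z₁))
e^(−0.529×0.7) = 0.6905; e^(−0.529×4) = 0.1205
⟨phi⟩ = 0.61 × (0.6905 − 0.1205) / (0.529 × 3.3) = 0.61 × 0.3265 = 0.1992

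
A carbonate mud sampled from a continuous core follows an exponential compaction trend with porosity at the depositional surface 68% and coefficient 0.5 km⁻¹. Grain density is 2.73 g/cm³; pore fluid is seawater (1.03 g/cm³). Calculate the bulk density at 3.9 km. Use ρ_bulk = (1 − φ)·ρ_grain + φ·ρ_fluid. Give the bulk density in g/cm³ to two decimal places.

Porosity at depth: φ = 0.68·exp(−0.5×3.9) = 0.68×0.1423 = 0.0967
Bulk density: ρ_b = (1−φ)ρ_g + φ·ρ_f = 0.9033×2.73 + 0.0967×1.03
       = 2.466 + 0.100 = 2.566 g/cm³

2.57 g/cm³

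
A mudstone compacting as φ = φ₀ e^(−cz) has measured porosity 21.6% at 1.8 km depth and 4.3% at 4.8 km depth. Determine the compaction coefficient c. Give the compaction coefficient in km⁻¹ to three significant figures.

0.538 km⁻¹

Athy: φ(z) = φ₀ e^(−cz) ⇒ φ₁/φ₂ = e^{c(z₂−z₁)} ⇒ c = ln(φ₁/φ₂)/(z₂−z₁)
c = ln(0.216/0.043) / (4.8 − 1.8) = ln(5.023) / 3 = 1.6141 / 3 = 0.538 km⁻¹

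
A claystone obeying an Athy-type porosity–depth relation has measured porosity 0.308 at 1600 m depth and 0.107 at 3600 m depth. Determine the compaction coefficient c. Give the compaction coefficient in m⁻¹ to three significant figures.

0.000529 m⁻¹

Working in km (1 km = 1000 m; c in km⁻¹ = c in m⁻¹ × 1000):
Athy: φ(Z) = φ₀ e^(−cZ) ⇒ φ₁/φ₂ = e^{c(Z₂−Z₁)} ⇒ c = ln(φ₁/φ₂)/(Z₂−Z₁)
c = ln(0.308/0.107) / (3.6 − 1.6) = ln(2.879) / 2 = 1.0573 / 2 = 0.5286 km⁻¹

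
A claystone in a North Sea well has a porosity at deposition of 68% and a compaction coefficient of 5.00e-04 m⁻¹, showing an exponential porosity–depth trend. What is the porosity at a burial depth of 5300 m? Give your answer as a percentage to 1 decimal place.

Working in km (1 km = 1000 m; k in km⁻¹ = k in m⁻¹ × 1000):
phi = phi₀·exp(−k·d) = 0.68 × exp(−0.5 × 5.3) = 0.68 × exp(−2.65)
  = 0.68 × 0.0707 = 0.0480

4.8%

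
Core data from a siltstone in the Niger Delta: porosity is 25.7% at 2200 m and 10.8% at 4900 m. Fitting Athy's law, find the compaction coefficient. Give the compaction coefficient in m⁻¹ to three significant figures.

0.000321 m⁻¹

Working in km (1 km = 1000 m; c in km⁻¹ = c in m⁻¹ × 1000):
Athy: n(z) = n₀ e^(−cz) ⇒ n₁/n₂ = e^{c(z₂−z₁)} ⇒ c = ln(n₁/n₂)/(z₂−z₁)
c = ln(0.257/0.108) / (4.9 − 2.2) = ln(2.38) / 2.7 = 0.8669 / 2.7 = 0.3211 km⁻¹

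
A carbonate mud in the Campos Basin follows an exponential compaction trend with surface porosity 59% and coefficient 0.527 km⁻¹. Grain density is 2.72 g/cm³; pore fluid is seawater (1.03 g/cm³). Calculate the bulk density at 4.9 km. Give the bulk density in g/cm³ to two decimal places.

2.64 g/cm³

Porosity at depth: phi = 0.59·exp(−0.527×4.9) = 0.59×0.0756 = 0.0446
Bulk density: ρ_b = (1−phi)ρ_g + phi·ρ_f = 0.9554×2.72 + 0.0446×1.03
       = 2.599 + 0.046 = 2.645 g/cm³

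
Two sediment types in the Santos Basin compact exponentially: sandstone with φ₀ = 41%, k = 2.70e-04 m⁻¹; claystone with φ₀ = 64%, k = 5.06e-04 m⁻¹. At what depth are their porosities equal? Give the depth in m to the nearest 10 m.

Working in km (1 km = 1000 m; k in km⁻¹ = k in m⁻¹ × 1000):
Set φ₀ₐ e^(−kₐd) = φ₀ᵦ e^(−kᵦd) ⇒ ln(φ₀ₐ/φ₀ᵦ) = (kₐ − kᵦ)·d
d = ln(0.41/0.64) / (0.27 − 0.506) = -0.4453 / -0.236 = 1.887 km

1890 m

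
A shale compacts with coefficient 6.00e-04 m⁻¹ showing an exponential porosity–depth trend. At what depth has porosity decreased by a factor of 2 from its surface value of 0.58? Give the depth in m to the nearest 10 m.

Working in km (1 km = 1000 m; c in km⁻¹ = c in m⁻¹ × 1000):
n/n₀ = 1/2 ⇒ exp(−c·Z) = 1/2 ⇒ Z = ln(2) / c
Z = 0.6931 / 0.6 = 1.155 km

1160 m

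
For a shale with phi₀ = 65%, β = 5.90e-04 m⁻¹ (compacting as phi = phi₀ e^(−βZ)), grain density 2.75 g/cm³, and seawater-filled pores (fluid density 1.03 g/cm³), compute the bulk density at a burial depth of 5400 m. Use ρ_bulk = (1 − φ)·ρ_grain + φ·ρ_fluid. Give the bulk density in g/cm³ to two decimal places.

2.70 g/cm³

Working in km (1 km = 1000 m; β in km⁻¹ = β in m⁻¹ × 1000):
Porosity at depth: phi = 0.65·exp(−0.59×5.4) = 0.65×0.0413 = 0.0269
Bulk density: ρ_b = (1−phi)ρ_g + phi·ρ_f = 0.9731×2.75 + 0.0269×1.03
       = 2.676 + 0.028 = 2.704 g/cm³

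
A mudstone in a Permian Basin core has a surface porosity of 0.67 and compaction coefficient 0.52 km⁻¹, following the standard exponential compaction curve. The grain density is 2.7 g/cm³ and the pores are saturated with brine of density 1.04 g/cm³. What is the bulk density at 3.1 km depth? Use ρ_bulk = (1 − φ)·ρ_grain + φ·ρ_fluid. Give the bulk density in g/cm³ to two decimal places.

2.48 g/cm³

Porosity at depth: n = 0.67·exp(−0.52×3.1) = 0.67×0.1995 = 0.1337
Bulk density: ρ_b = (1−n)ρ_g + n·ρ_f = 0.8663×2.7 + 0.1337×1.04
       = 2.339 + 0.139 = 2.478 g/cm³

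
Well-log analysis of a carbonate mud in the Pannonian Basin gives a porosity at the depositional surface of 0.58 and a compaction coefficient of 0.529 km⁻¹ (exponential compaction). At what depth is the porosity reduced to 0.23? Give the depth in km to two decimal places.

1.75 km

Invert Athy's law: z = ln(phi₀/phi) / β
z = ln(0.58/0.23) / 0.529 = ln(2.522) / 0.529 = 0.9249 / 0.529 = 1.748 km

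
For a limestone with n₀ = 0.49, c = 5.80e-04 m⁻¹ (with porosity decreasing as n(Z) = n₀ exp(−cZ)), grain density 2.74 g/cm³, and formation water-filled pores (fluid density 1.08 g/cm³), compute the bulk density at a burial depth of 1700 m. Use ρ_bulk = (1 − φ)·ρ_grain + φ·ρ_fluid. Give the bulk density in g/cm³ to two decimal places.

2.44 g/cm³

Working in km (1 km = 1000 m; c in km⁻¹ = c in m⁻¹ × 1000):
Porosity at depth: n = 0.49·exp(−0.58×1.7) = 0.49×0.3731 = 0.1828
Bulk density: ρ_b = (1−n)ρ_g + n·ρ_f = 0.8172×2.74 + 0.1828×1.08
       = 2.239 + 0.197 = 2.437 g/cm³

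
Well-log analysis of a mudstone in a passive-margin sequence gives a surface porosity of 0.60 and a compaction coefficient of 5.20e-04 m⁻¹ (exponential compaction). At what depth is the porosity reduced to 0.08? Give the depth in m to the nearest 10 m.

Working in km (1 km = 1000 m; β in km⁻¹ = β in m⁻¹ × 1000):
Invert Athy's law: d = ln(phi₀/phi) / β
d = ln(0.6/0.08) / 0.52 = ln(7.5) / 0.52 = 2.0149 / 0.52 = 3.875 km

3870 m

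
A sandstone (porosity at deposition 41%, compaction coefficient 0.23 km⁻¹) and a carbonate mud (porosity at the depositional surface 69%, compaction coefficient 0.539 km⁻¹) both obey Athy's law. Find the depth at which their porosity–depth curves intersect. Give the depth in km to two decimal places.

Set φ₀ₐ e^(−kₐd) = φ₀ᵦ e^(−kᵦd) ⇒ ln(φ₀ₐ/φ₀ᵦ) = (kₐ − kᵦ)·d
d = ln(0.41/0.69) / (0.23 − 0.539) = -0.5205 / -0.309 = 1.685 km

1.68 km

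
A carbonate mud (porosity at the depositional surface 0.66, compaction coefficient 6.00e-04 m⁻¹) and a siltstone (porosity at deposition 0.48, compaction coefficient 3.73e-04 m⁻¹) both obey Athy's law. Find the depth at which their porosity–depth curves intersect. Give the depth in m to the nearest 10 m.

1400 m

Working in km (1 km = 1000 m; k in km⁻¹ = k in m⁻¹ × 1000):
Set φ₀ₐ e^(−kₐd) = φ₀ᵦ e^(−kᵦd) ⇒ ln(φ₀ₐ/φ₀ᵦ) = (kₐ − kᵦ)·d
d = ln(0.66/0.48) / (0.6 − 0.373) = 0.3185 / 0.227 = 1.403 km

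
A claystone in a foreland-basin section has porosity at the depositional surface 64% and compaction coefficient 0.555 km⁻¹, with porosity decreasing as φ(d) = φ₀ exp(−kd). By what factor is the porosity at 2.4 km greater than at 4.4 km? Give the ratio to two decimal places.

φ(d₁)/φ(d₂) = e^(−k·d₁)/e^(−k·d₂) = e^{k(d₂−d₁)}
= exp(0.555 × 2) = exp(1.11) = 3.0344

3.03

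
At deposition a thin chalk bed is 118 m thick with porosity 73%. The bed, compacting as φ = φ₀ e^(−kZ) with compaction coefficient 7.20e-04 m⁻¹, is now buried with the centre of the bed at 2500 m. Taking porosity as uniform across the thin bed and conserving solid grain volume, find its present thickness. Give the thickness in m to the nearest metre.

36 m

Working in km (1 km = 1000 m; k in km⁻¹ = k in m⁻¹ × 1000):
Porosity at 2.5 km: φ = 0.73·exp(−0.72×2.5) = 0.1207
Solid-volume conservation: h(1−φ) = h₀(1−φ₀) ⇒ h = h₀·(1−φ₀)/(1−φ)
h = 0.118 × (1 − 0.73)/(1 − 0.1207) = 0.118 × 0.3071 = 0.0362 km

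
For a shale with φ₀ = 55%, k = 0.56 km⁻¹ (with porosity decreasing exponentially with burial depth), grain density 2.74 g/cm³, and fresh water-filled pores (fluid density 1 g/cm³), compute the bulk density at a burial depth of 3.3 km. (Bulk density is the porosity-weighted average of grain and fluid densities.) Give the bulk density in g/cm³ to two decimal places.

Porosity at depth: φ = 0.55·exp(−0.56×3.3) = 0.55×0.1576 = 0.0867
Bulk density: ρ_b = (1−φ)ρ_g + φ·ρ_f = 0.9133×2.74 + 0.0867×1
       = 2.503 + 0.087 = 2.589 g/cm³

2.59 g/cm³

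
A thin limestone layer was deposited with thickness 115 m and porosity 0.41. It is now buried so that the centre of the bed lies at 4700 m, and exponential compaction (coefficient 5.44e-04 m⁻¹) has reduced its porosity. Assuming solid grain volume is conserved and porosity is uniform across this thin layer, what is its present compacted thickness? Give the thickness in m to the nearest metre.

Working in km (1 km = 1000 m; β in km⁻¹ = β in m⁻¹ × 1000):
Porosity at 4.7 km: φ = 0.41·exp(−0.544×4.7) = 0.0318
Solid-volume conservation: h(1−φ) = h₀(1−φ₀) ⇒ h = h₀·(1−φ₀)/(1−φ)
h = 0.115 × (1 − 0.41)/(1 − 0.0318) = 0.115 × 0.6094 = 0.0701 km

70 m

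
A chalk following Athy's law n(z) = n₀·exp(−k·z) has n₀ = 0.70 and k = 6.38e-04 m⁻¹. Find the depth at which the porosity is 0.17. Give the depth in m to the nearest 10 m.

Working in km (1 km = 1000 m; k in km⁻¹ = k in m⁻¹ × 1000):
Invert Athy's law: z = ln(n₀/n) / k
z = ln(0.7/0.17) / 0.638 = ln(4.118) / 0.638 = 1.4153 / 0.638 = 2.218 km

2220 m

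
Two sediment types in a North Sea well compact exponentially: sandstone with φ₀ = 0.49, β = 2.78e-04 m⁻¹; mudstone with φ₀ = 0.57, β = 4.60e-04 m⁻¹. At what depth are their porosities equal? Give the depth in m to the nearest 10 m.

Working in km (1 km = 1000 m; β in km⁻¹ = β in m⁻¹ × 1000):
Set φ₀ₐ e^(−βₐd) = φ₀ᵦ e^(−βᵦd) ⇒ ln(φ₀ₐ/φ₀ᵦ) = (βₐ − βᵦ)·d
d = ln(0.49/0.57) / (0.278 − 0.46) = -0.1512 / -0.182 = 0.831 km

830 m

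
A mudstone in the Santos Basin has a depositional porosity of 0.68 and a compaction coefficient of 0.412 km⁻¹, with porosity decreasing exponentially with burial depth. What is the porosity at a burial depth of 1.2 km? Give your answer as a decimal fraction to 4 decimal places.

0.4148

phi = phi₀·exp(−k·d) = 0.68 × exp(−0.412 × 1.2) = 0.68 × exp(−0.4944)
  = 0.68 × 0.6099 = 0.4148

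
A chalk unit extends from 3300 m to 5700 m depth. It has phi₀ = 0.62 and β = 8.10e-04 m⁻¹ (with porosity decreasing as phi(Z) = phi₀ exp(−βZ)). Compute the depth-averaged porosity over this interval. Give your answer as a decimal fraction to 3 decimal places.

0.019

Working in km (1 km = 1000 m; β in km⁻¹ = β in m⁻¹ × 1000):
⟨phi⟩ = (1/(Z₂−Z₁)) ∫ phi₀ e^(−βZ) dZ = phi₀·(e^(−β·Z₁) − e^(−β·Z₂)) / (β·(Z₂−Z₁))
e^(−0.81×3.3) = 0.0690; e^(−0.81×5.7) = 0.0099
⟨phi⟩ = 0.62 × (0.0690 − 0.0099) / (0.81 × 2.4) = 0.62 × 0.0304 = 0.0189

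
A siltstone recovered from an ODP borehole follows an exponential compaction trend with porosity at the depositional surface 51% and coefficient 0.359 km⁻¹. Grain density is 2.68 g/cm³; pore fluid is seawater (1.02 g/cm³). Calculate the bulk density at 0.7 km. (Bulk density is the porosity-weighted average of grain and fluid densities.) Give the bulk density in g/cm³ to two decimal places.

2.02 g/cm³

Porosity at depth: φ = 0.51·exp(−0.359×0.7) = 0.51×0.7778 = 0.3967
Bulk density: ρ_b = (1−φ)ρ_g + φ·ρ_f = 0.6033×2.68 + 0.3967×1.02
       = 1.617 + 0.405 = 2.022 g/cm³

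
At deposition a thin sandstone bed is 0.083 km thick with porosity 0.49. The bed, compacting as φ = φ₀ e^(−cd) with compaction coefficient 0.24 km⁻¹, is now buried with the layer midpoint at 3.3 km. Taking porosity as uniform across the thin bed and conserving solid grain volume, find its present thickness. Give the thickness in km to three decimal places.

Porosity at 3.3 km: φ = 0.49·exp(−0.24×3.3) = 0.2219
Solid-volume conservation: h(1−φ) = h₀(1−φ₀) ⇒ h = h₀·(1−φ₀)/(1−φ)
h = 0.083 × (1 − 0.49)/(1 − 0.2219) = 0.083 × 0.6555 = 0.0544 km

0.054 km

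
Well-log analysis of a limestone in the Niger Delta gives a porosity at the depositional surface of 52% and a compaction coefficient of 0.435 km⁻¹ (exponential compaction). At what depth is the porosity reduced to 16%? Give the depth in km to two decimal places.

Invert Athy's law: Z = ln(φ₀/φ) / β
Z = ln(0.52/0.16) / 0.435 = ln(3.25) / 0.435 = 1.1787 / 0.435 = 2.710 km

2.71 km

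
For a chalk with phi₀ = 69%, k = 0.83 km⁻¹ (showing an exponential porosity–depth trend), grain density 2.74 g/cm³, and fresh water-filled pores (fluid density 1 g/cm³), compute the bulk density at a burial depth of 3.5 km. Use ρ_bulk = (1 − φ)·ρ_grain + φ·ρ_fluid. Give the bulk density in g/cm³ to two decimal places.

Porosity at depth: phi = 0.69·exp(−0.83×3.5) = 0.69×0.0547 = 0.0378
Bulk density: ρ_b = (1−phi)ρ_g + phi·ρ_f = 0.9622×2.74 + 0.0378×1
       = 2.636 + 0.038 = 2.674 g/cm³

2.67 g/cm³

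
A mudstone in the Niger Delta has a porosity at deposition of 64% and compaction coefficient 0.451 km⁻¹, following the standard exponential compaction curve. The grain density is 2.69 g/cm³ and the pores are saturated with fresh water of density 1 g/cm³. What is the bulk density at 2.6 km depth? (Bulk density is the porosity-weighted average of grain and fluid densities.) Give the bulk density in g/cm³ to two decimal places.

2.36 g/cm³

Porosity at depth: phi = 0.64·exp(−0.451×2.6) = 0.64×0.3096 = 0.1981
Bulk density: ρ_b = (1−phi)ρ_g + phi·ρ_f = 0.8019×2.69 + 0.1981×1
       = 2.157 + 0.198 = 2.355 g/cm³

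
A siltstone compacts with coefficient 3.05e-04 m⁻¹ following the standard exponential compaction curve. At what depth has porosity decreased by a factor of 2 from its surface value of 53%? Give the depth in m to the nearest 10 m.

2270 m

Working in km (1 km = 1000 m; β in km⁻¹ = β in m⁻¹ × 1000):
phi/phi₀ = 1/2 ⇒ exp(−β·Z) = 1/2 ⇒ Z = ln(2) / β
Z = 0.6931 / 0.305 = 2.273 km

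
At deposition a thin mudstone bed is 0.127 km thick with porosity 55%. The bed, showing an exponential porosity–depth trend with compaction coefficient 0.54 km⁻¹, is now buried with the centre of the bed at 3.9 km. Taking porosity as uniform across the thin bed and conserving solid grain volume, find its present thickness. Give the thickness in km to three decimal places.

0.061 km

Porosity at 3.9 km: phi = 0.55·exp(−0.54×3.9) = 0.0669
Solid-volume conservation: h(1−phi) = h₀(1−phi₀) ⇒ h = h₀·(1−phi₀)/(1−phi)
h = 0.127 × (1 − 0.55)/(1 − 0.0669) = 0.127 × 0.4823 = 0.0613 km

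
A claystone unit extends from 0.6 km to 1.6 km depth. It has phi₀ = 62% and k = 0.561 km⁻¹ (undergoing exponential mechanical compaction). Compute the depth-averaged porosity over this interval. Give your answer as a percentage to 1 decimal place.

⟨phi⟩ = (1/(z₂−z₁)) ∫ phi₀ e^(−kz) dz = phi₀·(e^(−k·z₁) − e^(−k·z₂)) / (k·(z₂−z₁))
e^(−0.561×0.6) = 0.7142; e^(−0.561×1.6) = 0.4075
⟨phi⟩ = 0.62 × (0.7142 − 0.4075) / (0.561 × 1) = 0.62 × 0.5466 = 0.3389

33.9%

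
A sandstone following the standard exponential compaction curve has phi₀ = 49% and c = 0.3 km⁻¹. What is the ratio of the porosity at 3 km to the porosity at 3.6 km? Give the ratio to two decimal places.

phi(Z₁)/phi(Z₂) = e^(−c·Z₁)/e^(−c·Z₂) = e^{c(Z₂−Z₁)}
= exp(0.3 × 0.6) = exp(0.18) = 1.1972

1.20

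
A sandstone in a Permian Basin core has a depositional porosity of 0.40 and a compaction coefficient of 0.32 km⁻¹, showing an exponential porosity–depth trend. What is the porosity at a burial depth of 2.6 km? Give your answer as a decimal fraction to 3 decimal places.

0.174

n = n₀·exp(−β·Z) = 0.4 × exp(−0.32 × 2.6) = 0.4 × exp(−0.832)
  = 0.4 × 0.4352 = 0.1741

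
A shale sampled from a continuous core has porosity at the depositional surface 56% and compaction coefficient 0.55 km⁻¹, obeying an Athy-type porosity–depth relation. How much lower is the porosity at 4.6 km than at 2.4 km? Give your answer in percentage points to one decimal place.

phi(2.4) = 0.56·e^(−0.55×2.4) = 0.1496
phi(4.6) = 0.56·e^(−0.55×4.6) = 0.0446
Δphi = 0.1496 − 0.0446 = 0.1050

10.5 percentage points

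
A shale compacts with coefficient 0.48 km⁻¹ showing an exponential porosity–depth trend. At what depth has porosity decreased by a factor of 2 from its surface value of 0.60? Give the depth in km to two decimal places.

n/n₀ = 1/2 ⇒ exp(−k·d) = 1/2 ⇒ d = ln(2) / k
d = 0.6931 / 0.48 = 1.444 km

1.44 km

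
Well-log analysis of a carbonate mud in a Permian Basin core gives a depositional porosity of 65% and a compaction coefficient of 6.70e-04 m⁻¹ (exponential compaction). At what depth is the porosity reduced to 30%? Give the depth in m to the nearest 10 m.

1150 m

Working in km (1 km = 1000 m; β in km⁻¹ = β in m⁻¹ × 1000):
Invert Athy's law: d = ln(phi₀/phi) / β
d = ln(0.65/0.3) / 0.67 = ln(2.167) / 0.67 = 0.7732 / 0.67 = 1.154 km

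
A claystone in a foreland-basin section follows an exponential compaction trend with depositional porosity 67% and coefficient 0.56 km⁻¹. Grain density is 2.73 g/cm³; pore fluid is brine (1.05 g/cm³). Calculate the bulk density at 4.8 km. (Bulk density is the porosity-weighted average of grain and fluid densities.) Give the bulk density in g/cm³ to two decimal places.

Porosity at depth: φ = 0.67·exp(−0.56×4.8) = 0.67×0.0680 = 0.0456
Bulk density: ρ_b = (1−φ)ρ_g + φ·ρ_f = 0.9544×2.73 + 0.0456×1.05
       = 2.606 + 0.048 = 2.653 g/cm³

2.65 g/cm³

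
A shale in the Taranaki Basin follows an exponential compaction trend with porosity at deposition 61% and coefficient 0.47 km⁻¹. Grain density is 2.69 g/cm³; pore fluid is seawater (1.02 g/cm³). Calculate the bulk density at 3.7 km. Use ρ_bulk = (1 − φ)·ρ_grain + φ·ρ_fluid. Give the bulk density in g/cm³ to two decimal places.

2.51 g/cm³

Porosity at depth: φ = 0.61·exp(−0.47×3.7) = 0.61×0.1757 = 0.1072
Bulk density: ρ_b = (1−φ)ρ_g + φ·ρ_f = 0.8928×2.69 + 0.1072×1.02
       = 2.402 + 0.109 = 2.511 g/cm³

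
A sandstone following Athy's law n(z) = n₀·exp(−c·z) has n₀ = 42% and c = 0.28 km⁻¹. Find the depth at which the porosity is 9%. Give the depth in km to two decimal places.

Invert Athy's law: z = ln(n₀/n) / c
z = ln(0.42/0.09) / 0.28 = ln(4.667) / 0.28 = 1.5404 / 0.28 = 5.502 km

5.50 km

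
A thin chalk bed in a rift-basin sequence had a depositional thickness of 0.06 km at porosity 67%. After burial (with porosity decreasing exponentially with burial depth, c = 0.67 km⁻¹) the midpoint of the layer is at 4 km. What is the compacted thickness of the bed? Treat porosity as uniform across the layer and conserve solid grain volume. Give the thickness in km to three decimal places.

Porosity at 4 km: phi = 0.67·exp(−0.67×4) = 0.0459
Solid-volume conservation: h(1−phi) = h₀(1−phi₀) ⇒ h = h₀·(1−phi₀)/(1−phi)
h = 0.06 × (1 − 0.67)/(1 − 0.0459) = 0.06 × 0.3459 = 0.0208 km

0.021 km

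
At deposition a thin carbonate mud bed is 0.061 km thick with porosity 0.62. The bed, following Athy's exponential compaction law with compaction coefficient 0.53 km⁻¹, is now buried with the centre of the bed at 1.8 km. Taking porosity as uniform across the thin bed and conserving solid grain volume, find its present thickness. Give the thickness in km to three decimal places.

0.030 km

Porosity at 1.8 km: n = 0.62·exp(−0.53×1.8) = 0.2388
Solid-volume conservation: h(1−n) = h₀(1−n₀) ⇒ h = h₀·(1−n₀)/(1−n)
h = 0.061 × (1 − 0.62)/(1 − 0.2388) = 0.061 × 0.4992 = 0.0305 km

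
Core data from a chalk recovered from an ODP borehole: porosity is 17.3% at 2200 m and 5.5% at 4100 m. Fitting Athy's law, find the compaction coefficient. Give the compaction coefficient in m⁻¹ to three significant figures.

0.000603 m⁻¹

Working in km (1 km = 1000 m; c in km⁻¹ = c in m⁻¹ × 1000):
Athy: φ(Z) = φ₀ e^(−cZ) ⇒ φ₁/φ₂ = e^{c(Z₂−Z₁)} ⇒ c = ln(φ₁/φ₂)/(Z₂−Z₁)
c = ln(0.173/0.055) / (4.1 − 2.2) = ln(3.145) / 1.9 = 1.1460 / 1.9 = 0.6031 km⁻¹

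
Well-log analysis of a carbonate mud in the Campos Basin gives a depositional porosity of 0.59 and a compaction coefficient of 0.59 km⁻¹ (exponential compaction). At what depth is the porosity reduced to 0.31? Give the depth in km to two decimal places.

Invert Athy's law: d = ln(φ₀/φ) / k
d = ln(0.59/0.31) / 0.59 = ln(1.903) / 0.59 = 0.6436 / 0.59 = 1.091 km

1.09 km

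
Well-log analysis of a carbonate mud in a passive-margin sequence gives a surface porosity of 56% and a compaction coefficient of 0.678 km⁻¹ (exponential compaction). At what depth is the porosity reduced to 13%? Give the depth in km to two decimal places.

Invert Athy's law: d = ln(n₀/n) / k
d = ln(0.56/0.13) / 0.678 = ln(4.308) / 0.678 = 1.4604 / 0.678 = 2.154 km

2.15 km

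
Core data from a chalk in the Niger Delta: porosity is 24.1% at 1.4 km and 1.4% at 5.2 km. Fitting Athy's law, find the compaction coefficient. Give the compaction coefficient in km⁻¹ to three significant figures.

Athy: n(z) = n₀ e^(−cz) ⇒ n₁/n₂ = e^{c(z₂−z₁)} ⇒ c = ln(n₁/n₂)/(z₂−z₁)
c = ln(0.241/0.014) / (5.2 − 1.4) = ln(17.21) / 3.8 = 2.8457 / 3.8 = 0.7489 km⁻¹

0.749 km⁻¹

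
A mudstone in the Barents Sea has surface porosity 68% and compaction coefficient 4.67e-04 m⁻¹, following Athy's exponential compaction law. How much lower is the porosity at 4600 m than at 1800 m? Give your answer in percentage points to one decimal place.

21.4 percentage points

Working in km (1 km = 1000 m; β in km⁻¹ = β in m⁻¹ × 1000):
phi(1.8) = 0.68·e^(−0.467×1.8) = 0.2934
phi(4.6) = 0.68·e^(−0.467×4.6) = 0.0794
Δphi = 0.2934 − 0.0794 = 0.2140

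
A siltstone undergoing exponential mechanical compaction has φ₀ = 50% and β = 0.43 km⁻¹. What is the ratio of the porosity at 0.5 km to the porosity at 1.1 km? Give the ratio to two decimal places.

1.29

φ(z₁)/φ(z₂) = e^(−β·z₁)/e^(−β·z₂) = e^{β(z₂−z₁)}
= exp(0.43 × 0.6) = exp(0.258) = 1.2943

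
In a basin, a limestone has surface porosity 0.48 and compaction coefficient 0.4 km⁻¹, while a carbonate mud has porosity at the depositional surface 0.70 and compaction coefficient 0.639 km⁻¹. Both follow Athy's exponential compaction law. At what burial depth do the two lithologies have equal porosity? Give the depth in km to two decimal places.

1.58 km

Set n₀ₐ e^(−cₐZ) = n₀ᵦ e^(−cᵦZ) ⇒ ln(n₀ₐ/n₀ᵦ) = (cₐ − cᵦ)·Z
Z = ln(0.48/0.7) / (0.4 − 0.639) = -0.3773 / -0.239 = 1.579 km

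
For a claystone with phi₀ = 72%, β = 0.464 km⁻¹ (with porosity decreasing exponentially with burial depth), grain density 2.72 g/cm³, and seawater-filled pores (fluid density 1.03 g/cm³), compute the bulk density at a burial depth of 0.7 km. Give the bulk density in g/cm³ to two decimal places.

Porosity at depth: phi = 0.72·exp(−0.464×0.7) = 0.72×0.7227 = 0.5203
Bulk density: ρ_b = (1−phi)ρ_g + phi·ρ_f = 0.4797×2.72 + 0.5203×1.03
       = 1.305 + 0.536 = 1.841 g/cm³

1.84 g/cm³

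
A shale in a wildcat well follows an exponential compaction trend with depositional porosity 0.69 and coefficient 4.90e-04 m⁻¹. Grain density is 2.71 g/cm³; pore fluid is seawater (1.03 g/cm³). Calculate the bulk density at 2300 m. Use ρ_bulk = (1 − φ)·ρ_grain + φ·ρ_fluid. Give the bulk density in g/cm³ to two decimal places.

Working in km (1 km = 1000 m; β in km⁻¹ = β in m⁻¹ × 1000):
Porosity at depth: φ = 0.69·exp(−0.49×2.3) = 0.69×0.3240 = 0.2236
Bulk density: ρ_b = (1−φ)ρ_g + φ·ρ_f = 0.7764×2.71 + 0.2236×1.03
       = 2.104 + 0.230 = 2.334 g/cm³

2.33 g/cm³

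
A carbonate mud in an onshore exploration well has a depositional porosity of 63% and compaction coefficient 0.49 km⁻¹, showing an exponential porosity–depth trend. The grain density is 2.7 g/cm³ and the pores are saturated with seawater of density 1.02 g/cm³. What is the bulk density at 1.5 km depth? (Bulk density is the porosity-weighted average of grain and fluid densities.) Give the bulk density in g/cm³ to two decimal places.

Porosity at depth: φ = 0.63·exp(−0.49×1.5) = 0.63×0.4795 = 0.3021
Bulk density: ρ_b = (1−φ)ρ_g + φ·ρ_f = 0.6979×2.7 + 0.3021×1.02
       = 1.884 + 0.308 = 2.192 g/cm³

2.19 g/cm³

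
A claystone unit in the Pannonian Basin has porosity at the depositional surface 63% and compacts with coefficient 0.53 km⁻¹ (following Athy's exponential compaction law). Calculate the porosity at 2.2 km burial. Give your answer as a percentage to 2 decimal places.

19.63%

φ = φ₀·exp(−c·d) = 0.63 × exp(−0.53 × 2.2) = 0.63 × exp(−1.166)
  = 0.63 × 0.3116 = 0.1963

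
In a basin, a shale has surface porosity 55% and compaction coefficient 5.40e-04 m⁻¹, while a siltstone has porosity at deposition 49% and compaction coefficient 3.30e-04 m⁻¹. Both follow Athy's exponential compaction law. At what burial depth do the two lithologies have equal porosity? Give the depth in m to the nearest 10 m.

Working in km (1 km = 1000 m; k in km⁻¹ = k in m⁻¹ × 1000):
Set phi₀ₐ e^(−kₐZ) = phi₀ᵦ e^(−kᵦZ) ⇒ ln(phi₀ₐ/phi₀ᵦ) = (kₐ − kᵦ)·Z
Z = ln(0.55/0.49) / (0.54 − 0.33) = 0.1155 / 0.21 = 0.550 km

550 m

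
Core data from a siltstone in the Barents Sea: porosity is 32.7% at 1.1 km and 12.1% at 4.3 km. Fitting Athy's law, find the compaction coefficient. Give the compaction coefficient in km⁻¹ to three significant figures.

Athy: φ(z) = φ₀ e^(−βz) ⇒ φ₁/φ₂ = e^{β(z₂−z₁)} ⇒ β = ln(φ₁/φ₂)/(z₂−z₁)
β = ln(0.327/0.121) / (4.3 − 1.1) = ln(2.702) / 3.2 = 0.9942 / 3.2 = 0.3107 km⁻¹

0.311 km⁻¹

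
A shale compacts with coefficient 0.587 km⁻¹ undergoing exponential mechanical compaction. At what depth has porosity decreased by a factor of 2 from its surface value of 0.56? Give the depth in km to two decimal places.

φ/φ₀ = 1/2 ⇒ exp(−β·z) = 1/2 ⇒ z = ln(2) / β
z = 0.6931 / 0.587 = 1.181 km

1.18 km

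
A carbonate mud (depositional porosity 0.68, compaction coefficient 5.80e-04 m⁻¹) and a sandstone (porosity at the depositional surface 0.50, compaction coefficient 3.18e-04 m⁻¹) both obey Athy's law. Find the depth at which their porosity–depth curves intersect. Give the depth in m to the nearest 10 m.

1170 m

Working in km (1 km = 1000 m; k in km⁻¹ = k in m⁻¹ × 1000):
Set φ₀ₐ e^(−kₐZ) = φ₀ᵦ e^(−kᵦZ) ⇒ ln(φ₀ₐ/φ₀ᵦ) = (kₐ − kᵦ)·Z
Z = ln(0.68/0.5) / (0.58 − 0.318) = 0.3075 / 0.262 = 1.174 km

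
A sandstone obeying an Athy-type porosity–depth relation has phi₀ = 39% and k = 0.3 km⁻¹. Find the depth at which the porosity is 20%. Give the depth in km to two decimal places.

2.23 km

Invert Athy's law: z = ln(phi₀/phi) / k
z = ln(0.39/0.2) / 0.3 = ln(1.95) / 0.3 = 0.6678 / 0.3 = 2.226 km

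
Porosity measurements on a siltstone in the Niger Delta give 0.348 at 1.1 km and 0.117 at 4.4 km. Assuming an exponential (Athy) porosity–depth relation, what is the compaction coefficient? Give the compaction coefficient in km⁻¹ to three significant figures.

Athy: n(Z) = n₀ e^(−cZ) ⇒ n₁/n₂ = e^{c(Z₂−Z₁)} ⇒ c = ln(n₁/n₂)/(Z₂−Z₁)
c = ln(0.348/0.117) / (4.4 − 1.1) = ln(2.974) / 3.3 = 1.0900 / 3.3 = 0.3303 km⁻¹

0.330 km⁻¹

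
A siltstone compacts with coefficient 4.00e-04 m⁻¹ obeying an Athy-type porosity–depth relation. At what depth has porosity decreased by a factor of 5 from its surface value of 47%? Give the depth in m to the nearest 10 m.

Working in km (1 km = 1000 m; k in km⁻¹ = k in m⁻¹ × 1000):
φ/φ₀ = 1/5 ⇒ exp(−k·Z) = 1/5 ⇒ Z = ln(5) / k
Z = 1.6094 / 0.4 = 4.024 km

4020 m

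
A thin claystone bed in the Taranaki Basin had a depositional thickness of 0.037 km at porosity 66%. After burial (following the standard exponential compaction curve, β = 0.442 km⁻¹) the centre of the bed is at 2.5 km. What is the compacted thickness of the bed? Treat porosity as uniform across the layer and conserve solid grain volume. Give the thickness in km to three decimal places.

Porosity at 2.5 km: n = 0.66·exp(−0.442×2.5) = 0.2186
Solid-volume conservation: h(1−n) = h₀(1−n₀) ⇒ h = h₀·(1−n₀)/(1−n)
h = 0.037 × (1 − 0.66)/(1 − 0.2186) = 0.037 × 0.4351 = 0.0161 km

0.016 km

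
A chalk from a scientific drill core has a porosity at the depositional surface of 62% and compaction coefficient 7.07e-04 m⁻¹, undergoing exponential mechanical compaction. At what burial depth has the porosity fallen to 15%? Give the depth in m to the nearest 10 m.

2010 m

Working in km (1 km = 1000 m; k in km⁻¹ = k in m⁻¹ × 1000):
Invert Athy's law: Z = ln(n₀/n) / k
Z = ln(0.62/0.15) / 0.707 = ln(4.133) / 0.707 = 1.4191 / 0.707 = 2.007 km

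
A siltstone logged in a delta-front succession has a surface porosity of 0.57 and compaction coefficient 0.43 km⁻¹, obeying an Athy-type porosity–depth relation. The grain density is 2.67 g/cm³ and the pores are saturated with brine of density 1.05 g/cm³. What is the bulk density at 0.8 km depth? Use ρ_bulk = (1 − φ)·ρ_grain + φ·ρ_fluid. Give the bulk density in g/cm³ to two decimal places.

Porosity at depth: n = 0.57·exp(−0.43×0.8) = 0.57×0.7089 = 0.4041
Bulk density: ρ_b = (1−n)ρ_g + n·ρ_f = 0.5959×2.67 + 0.4041×1.05
       = 1.591 + 0.424 = 2.015 g/cm³

2.02 g/cm³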